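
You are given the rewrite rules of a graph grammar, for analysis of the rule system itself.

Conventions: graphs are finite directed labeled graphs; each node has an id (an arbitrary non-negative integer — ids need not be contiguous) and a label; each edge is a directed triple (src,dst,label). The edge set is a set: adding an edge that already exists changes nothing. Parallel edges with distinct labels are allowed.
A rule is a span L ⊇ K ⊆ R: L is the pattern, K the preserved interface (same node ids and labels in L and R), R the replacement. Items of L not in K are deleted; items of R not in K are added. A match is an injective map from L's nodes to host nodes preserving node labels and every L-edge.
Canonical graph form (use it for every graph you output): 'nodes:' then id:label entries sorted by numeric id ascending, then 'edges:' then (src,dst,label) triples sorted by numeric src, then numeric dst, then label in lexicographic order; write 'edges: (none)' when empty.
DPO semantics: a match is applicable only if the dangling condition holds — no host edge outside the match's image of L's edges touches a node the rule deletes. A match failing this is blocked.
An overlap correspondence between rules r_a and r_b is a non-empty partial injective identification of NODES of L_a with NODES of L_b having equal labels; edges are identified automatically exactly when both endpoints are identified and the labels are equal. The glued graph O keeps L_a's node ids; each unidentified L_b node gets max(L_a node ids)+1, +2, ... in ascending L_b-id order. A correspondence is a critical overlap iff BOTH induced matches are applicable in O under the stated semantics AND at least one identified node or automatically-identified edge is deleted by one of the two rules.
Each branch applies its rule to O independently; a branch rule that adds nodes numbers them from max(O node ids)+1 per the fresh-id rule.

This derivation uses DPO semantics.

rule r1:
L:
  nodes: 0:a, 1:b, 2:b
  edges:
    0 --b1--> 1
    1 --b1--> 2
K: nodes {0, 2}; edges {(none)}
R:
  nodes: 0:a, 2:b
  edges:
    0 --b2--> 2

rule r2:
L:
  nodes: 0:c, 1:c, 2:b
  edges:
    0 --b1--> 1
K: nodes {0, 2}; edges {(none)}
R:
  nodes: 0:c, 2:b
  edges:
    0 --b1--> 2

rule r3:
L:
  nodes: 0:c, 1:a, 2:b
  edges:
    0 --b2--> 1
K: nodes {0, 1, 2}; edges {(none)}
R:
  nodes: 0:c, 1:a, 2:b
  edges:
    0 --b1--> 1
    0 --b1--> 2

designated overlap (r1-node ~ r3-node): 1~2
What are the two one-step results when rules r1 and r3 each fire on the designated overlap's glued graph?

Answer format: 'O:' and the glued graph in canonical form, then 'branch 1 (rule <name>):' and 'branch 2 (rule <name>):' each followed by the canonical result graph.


O:
nodes: 0:a, 1:b, 2:b, 3:c, 4:a
edges: (0,1,b1); (1,2,b1); (3,4,b2)
branch 1 (rule r1):
nodes: 0:a, 2:b, 3:c, 4:a
edges: (0,2,b2); (3,4,b2)
branch 2 (rule r3):
nodes: 0:a, 1:b, 2:b, 3:c, 4:a
edges: (0,1,b1); (1,2,b1); (3,1,b1); (3,4,b1)


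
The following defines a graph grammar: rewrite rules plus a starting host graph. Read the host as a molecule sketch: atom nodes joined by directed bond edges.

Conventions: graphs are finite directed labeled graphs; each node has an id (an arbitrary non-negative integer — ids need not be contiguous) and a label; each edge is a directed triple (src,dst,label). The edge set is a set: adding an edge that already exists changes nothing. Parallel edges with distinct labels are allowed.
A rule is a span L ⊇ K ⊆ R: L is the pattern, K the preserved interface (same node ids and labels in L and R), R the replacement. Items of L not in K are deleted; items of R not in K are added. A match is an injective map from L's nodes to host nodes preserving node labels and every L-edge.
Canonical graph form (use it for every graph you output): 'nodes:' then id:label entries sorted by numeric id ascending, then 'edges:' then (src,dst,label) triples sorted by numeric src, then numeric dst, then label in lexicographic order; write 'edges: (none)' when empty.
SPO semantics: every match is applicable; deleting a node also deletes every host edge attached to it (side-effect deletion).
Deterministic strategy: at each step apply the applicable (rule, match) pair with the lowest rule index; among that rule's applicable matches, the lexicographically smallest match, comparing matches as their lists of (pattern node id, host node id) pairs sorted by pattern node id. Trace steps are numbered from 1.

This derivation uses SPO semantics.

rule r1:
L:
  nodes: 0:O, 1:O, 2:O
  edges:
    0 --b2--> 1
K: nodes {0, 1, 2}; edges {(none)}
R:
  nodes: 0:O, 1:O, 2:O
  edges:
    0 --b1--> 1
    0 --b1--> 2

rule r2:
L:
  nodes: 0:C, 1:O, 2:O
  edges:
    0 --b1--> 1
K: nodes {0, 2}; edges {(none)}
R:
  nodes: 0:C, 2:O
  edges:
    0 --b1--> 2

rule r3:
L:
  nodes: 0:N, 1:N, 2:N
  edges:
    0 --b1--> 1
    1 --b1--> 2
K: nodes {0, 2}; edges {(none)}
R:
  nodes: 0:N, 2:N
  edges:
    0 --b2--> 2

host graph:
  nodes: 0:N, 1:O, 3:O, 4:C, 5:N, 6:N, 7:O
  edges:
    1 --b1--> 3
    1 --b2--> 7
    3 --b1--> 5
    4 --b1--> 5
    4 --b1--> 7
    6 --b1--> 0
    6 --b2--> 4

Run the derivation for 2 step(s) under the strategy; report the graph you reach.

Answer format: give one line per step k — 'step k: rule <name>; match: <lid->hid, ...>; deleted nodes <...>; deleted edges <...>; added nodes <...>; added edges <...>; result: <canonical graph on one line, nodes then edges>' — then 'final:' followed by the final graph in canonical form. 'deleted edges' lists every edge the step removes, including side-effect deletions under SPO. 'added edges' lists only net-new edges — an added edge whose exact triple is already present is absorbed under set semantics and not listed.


step 1: rule r1; match: 0->1, 1->7, 2->3; deleted nodes (none); deleted edges (1,7,b2); added nodes (none); added edges (1,7,b1); result: nodes: 0:N, 1:O, 3:O, 4:C, 5:N, 6:N, 7:O edges: (1,3,b1); (1,7,b1); (3,5,b1); (4,5,b1); (4,7,b1); (6,0,b1); (6,4,b2)
step 2: rule r2; match: 0->4, 1->7, 2->1; deleted nodes 7; deleted edges (1,7,b1); (4,7,b1); added nodes (none); added edges (4,1,b1); result: nodes: 0:N, 1:O, 3:O, 4:C, 5:N, 6:N edges: (1,3,b1); (3,5,b1); (4,1,b1); (4,5,b1); (6,0,b1); (6,4,b2)
final:
nodes: 0:N, 1:O, 3:O, 4:C, 5:N, 6:N
edges: (1,3,b1); (3,5,b1); (4,1,b1); (4,5,b1); (6,0,b1); (6,4,b2)


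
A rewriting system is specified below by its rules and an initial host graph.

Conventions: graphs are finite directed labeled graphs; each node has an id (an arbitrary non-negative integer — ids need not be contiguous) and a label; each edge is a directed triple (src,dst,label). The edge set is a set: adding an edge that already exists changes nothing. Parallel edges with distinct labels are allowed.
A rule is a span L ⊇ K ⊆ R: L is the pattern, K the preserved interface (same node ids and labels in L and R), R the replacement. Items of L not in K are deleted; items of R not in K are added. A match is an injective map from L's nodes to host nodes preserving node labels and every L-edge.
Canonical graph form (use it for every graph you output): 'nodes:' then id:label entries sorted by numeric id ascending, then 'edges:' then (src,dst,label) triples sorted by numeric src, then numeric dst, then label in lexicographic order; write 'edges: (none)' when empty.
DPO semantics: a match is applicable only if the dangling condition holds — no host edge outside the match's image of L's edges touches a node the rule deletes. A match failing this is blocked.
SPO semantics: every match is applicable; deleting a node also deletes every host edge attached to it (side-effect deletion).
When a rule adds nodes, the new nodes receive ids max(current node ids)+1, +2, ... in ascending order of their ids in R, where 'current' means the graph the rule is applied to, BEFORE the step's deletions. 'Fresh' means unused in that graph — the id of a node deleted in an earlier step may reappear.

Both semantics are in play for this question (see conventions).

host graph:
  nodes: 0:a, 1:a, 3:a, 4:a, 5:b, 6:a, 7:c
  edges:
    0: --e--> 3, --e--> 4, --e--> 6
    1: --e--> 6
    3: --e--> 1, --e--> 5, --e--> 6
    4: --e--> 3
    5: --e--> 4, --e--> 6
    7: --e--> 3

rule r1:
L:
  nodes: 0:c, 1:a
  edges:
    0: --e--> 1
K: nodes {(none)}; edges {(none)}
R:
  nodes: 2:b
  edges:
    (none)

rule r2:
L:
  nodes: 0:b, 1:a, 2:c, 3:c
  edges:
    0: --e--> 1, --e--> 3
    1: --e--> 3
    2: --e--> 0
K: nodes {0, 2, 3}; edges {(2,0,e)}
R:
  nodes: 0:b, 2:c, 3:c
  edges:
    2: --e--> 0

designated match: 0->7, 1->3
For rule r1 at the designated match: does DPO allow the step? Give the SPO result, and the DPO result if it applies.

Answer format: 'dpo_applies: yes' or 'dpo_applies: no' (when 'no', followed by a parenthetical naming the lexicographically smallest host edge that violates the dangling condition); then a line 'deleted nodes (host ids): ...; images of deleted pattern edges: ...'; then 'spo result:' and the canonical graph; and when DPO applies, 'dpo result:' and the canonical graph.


dpo_applies: no
(the rule deletes node 3, which keeps host edge (0,3,e) outside the match image — the dangling condition fails, DPO blocks; SPO proceeds and side-deletes such edges)
deleted nodes (host ids): 3, 7; images of deleted pattern edges: (7,3,e)
spo result:
nodes: 0:a, 1:a, 4:a, 5:b, 6:a, 8:b
edges: (0,4,e); (0,6,e); (1,6,e); (5,4,e); (5,6,e)


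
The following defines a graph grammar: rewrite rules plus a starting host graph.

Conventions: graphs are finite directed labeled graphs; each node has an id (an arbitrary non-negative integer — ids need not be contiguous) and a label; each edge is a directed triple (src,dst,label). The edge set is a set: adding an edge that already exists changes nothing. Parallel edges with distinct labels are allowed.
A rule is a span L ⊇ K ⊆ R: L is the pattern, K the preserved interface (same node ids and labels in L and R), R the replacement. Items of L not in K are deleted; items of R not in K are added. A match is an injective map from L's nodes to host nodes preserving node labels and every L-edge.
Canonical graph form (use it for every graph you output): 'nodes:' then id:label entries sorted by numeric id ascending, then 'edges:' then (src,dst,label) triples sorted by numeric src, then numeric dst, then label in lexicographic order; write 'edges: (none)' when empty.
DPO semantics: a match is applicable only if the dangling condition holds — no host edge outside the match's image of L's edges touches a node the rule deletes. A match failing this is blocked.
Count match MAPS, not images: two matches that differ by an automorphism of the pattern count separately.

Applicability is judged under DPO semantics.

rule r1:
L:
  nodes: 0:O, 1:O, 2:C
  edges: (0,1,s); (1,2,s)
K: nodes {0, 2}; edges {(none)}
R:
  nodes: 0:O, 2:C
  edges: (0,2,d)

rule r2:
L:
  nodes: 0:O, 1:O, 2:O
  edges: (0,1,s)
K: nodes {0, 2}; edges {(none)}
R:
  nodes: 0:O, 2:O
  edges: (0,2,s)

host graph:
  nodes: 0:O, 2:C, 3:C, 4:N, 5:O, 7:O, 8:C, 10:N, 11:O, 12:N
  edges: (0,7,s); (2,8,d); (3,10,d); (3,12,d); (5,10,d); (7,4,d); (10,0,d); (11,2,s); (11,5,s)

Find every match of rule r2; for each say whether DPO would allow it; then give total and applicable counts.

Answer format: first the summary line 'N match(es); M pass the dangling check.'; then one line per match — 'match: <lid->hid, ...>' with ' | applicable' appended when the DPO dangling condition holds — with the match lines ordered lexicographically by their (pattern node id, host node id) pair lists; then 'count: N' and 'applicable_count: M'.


4 match(es); 0 pass the dangling check.
match: 0->0, 1->7, 2->5
match: 0->0, 1->7, 2->11
match: 0->11, 1->5, 2->0
match: 0->11, 1->5, 2->7
count: 4
applicable_count: 0


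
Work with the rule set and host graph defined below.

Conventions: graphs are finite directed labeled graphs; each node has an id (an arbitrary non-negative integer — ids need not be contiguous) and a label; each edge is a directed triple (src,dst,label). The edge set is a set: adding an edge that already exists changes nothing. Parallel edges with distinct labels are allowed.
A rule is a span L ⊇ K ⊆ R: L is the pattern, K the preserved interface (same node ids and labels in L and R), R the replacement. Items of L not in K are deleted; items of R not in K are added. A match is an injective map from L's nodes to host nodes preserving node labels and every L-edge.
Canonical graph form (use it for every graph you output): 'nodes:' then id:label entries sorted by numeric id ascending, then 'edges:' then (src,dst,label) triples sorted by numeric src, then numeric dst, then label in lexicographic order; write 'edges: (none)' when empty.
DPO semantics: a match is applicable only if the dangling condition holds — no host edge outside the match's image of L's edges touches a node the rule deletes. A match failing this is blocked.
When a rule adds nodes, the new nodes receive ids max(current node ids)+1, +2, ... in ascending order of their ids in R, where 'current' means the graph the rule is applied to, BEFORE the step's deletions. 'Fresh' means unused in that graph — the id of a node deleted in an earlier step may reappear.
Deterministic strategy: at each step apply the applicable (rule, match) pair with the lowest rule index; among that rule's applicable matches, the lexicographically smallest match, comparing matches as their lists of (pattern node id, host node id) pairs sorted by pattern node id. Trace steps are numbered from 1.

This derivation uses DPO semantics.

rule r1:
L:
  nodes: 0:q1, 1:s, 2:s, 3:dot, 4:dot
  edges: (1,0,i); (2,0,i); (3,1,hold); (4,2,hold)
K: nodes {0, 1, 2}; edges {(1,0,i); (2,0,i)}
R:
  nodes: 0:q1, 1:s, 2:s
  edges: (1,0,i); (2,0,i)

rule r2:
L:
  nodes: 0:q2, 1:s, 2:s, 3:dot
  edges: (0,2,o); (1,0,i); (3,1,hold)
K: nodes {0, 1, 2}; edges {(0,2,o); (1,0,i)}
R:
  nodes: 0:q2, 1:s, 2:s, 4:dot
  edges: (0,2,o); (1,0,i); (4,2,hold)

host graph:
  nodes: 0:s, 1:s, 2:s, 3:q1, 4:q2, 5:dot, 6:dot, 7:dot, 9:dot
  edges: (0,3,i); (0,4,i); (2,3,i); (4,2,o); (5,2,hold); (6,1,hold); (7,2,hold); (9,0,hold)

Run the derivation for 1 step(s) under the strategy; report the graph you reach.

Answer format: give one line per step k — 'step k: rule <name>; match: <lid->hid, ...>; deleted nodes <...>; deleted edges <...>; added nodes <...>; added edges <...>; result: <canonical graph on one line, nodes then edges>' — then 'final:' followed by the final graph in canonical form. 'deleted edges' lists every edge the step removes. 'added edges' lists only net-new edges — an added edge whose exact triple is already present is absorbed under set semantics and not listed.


step 1: rule r1; match: 0->3, 1->0, 2->2, 3->9, 4->5; deleted nodes 5, 9; deleted edges (5,2,hold); (9,0,hold); added nodes (none); added edges (none); result: nodes: 0:s, 1:s, 2:s, 3:q1, 4:q2, 6:dot, 7:dot edges: (0,3,i); (0,4,i); (2,3,i); (4,2,o); (6,1,hold); (7,2,hold)
final:
nodes: 0:s, 1:s, 2:s, 3:q1, 4:q2, 6:dot, 7:dot
edges: (0,3,i); (0,4,i); (2,3,i); (4,2,o); (6,1,hold); (7,2,hold)


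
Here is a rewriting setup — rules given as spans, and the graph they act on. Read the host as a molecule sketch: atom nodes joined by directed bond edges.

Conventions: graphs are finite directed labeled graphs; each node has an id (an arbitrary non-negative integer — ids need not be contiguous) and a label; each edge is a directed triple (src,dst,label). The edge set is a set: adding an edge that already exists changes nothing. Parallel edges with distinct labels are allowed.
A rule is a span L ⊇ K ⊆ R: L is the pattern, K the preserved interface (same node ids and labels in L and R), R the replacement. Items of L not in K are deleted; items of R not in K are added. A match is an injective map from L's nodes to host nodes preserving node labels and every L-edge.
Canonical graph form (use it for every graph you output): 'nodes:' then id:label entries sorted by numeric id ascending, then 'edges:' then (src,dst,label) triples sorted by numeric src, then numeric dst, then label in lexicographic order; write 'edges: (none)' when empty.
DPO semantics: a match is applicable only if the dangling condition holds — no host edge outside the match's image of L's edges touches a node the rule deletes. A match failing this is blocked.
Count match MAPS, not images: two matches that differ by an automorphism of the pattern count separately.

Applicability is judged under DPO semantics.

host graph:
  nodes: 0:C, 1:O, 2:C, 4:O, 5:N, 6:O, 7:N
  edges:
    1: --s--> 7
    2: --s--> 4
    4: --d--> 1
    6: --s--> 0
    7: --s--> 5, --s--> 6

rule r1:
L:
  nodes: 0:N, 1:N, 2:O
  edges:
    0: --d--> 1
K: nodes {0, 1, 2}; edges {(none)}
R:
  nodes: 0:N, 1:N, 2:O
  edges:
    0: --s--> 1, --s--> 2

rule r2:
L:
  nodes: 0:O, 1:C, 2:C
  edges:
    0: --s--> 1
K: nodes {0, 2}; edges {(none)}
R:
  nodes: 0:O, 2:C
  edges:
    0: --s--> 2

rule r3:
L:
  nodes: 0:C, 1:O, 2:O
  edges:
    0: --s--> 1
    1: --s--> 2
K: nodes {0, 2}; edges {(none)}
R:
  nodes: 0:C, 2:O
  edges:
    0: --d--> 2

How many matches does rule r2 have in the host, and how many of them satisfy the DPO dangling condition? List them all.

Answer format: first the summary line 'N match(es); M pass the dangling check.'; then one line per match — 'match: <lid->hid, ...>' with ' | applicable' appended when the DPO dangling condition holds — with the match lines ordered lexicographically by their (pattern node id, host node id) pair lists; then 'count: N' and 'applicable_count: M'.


1 match(es); 1 pass the dangling check.
match: 0->6, 1->0, 2->2 | applicable
count: 1
applicable_count: 1


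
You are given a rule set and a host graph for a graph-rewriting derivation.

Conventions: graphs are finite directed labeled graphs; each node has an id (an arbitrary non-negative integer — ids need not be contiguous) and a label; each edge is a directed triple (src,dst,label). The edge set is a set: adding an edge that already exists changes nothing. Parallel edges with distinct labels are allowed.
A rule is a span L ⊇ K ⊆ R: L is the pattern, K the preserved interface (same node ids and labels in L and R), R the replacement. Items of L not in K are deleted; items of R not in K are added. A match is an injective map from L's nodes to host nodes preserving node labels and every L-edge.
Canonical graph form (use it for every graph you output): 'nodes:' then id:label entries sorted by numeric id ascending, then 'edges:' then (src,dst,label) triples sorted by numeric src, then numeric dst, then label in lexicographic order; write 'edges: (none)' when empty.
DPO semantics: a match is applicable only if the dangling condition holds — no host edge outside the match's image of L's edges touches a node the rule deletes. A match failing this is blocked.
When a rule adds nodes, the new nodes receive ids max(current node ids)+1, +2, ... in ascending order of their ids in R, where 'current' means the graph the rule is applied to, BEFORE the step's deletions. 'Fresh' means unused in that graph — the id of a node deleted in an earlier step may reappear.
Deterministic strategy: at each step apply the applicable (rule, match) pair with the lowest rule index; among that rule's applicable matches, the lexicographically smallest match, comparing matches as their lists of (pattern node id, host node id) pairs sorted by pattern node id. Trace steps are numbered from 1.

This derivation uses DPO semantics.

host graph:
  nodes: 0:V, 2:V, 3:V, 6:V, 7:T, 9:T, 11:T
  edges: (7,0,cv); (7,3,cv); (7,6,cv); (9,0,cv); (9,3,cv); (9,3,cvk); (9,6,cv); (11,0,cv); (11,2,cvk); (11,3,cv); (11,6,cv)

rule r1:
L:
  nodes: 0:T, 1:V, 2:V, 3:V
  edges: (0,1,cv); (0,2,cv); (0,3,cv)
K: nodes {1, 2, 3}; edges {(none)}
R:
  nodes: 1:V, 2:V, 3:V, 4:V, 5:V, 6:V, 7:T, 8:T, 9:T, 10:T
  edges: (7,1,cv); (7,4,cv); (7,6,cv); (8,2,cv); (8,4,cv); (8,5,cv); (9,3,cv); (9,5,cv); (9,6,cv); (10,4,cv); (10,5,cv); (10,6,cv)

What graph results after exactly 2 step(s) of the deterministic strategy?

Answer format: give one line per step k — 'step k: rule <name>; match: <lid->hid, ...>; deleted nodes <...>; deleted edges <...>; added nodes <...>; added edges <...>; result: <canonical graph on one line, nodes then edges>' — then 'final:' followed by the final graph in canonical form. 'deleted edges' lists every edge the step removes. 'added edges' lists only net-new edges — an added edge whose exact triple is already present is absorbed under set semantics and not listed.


step 1: rule r1; match: 0->7, 1->0, 2->3, 3->6; deleted nodes 7; deleted edges (7,0,cv); (7,3,cv); (7,6,cv); added nodes 12, 13, 14, 15, 16, 17, 18; added edges (15,0,cv); (15,12,cv); (15,14,cv); (16,3,cv); (16,12,cv); (16,13,cv); (17,6,cv); (17,13,cv); (17,14,cv); (18,12,cv); (18,13,cv); (18,14,cv); result: nodes: 0:V, 2:V, 3:V, 6:V, 9:T, 11:T, 12:V, 13:V, 14:V, 15:T, 16:T, 17:T, 18:T edges: (9,0,cv); (9,3,cv); (9,3,cvk); (9,6,cv); (11,0,cv); (11,2,cvk); (11,3,cv); (11,6,cv); (15,0,cv); (15,12,cv); (15,14,cv); (16,3,cv); (16,12,cv); (16,13,cv); (17,6,cv); (17,13,cv); (17,14,cv); (18,12,cv); (18,13,cv); (18,14,cv)
step 2: rule r1; match: 0->15, 1->0, 2->12, 3->14; deleted nodes 15; deleted edges (15,0,cv); (15,12,cv); (15,14,cv); added nodes 19, 20, 21, 22, 23, 24, 25; added edges (22,0,cv); (22,19,cv); (22,21,cv); (23,12,cv); (23,19,cv); (23,20,cv); (24,14,cv); (24,20,cv); (24,21,cv); (25,19,cv); (25,20,cv); (25,21,cv); result: nodes: 0:V, 2:V, 3:V, 6:V, 9:T, 11:T, 12:V, 13:V, 14:V, 16:T, 17:T, 18:T, 19:V, 20:V, 21:V, 22:T, 23:T, 24:T, 25:T edges: (9,0,cv); (9,3,cv); (9,3,cvk); (9,6,cv); (11,0,cv); (11,2,cvk); (11,3,cv); (11,6,cv); (16,3,cv); (16,12,cv); (16,13,cv); (17,6,cv); (17,13,cv); (17,14,cv); (18,12,cv); (18,13,cv); (18,14,cv); (22,0,cv); (22,19,cv); (22,21,cv); (23,12,cv); (23,19,cv); (23,20,cv); (24,14,cv); (24,20,cv); (24,21,cv); (25,19,cv); (25,20,cv); (25,21,cv)
final:
nodes: 0:V, 2:V, 3:V, 6:V, 9:T, 11:T, 12:V, 13:V, 14:V, 16:T, 17:T, 18:T, 19:V, 20:V, 21:V, 22:T, 23:T, 24:T, 25:T
edges: (9,0,cv); (9,3,cv); (9,3,cvk); (9,6,cv); (11,0,cv); (11,2,cvk); (11,3,cv); (11,6,cv); (16,3,cv); (16,12,cv); (16,13,cv); (17,6,cv); (17,13,cv); (17,14,cv); (18,12,cv); (18,13,cv); (18,14,cv); (22,0,cv); (22,19,cv); (22,21,cv); (23,12,cv); (23,19,cv); (23,20,cv); (24,14,cv); (24,20,cv); (24,21,cv); (25,19,cv); (25,20,cv); (25,21,cv)


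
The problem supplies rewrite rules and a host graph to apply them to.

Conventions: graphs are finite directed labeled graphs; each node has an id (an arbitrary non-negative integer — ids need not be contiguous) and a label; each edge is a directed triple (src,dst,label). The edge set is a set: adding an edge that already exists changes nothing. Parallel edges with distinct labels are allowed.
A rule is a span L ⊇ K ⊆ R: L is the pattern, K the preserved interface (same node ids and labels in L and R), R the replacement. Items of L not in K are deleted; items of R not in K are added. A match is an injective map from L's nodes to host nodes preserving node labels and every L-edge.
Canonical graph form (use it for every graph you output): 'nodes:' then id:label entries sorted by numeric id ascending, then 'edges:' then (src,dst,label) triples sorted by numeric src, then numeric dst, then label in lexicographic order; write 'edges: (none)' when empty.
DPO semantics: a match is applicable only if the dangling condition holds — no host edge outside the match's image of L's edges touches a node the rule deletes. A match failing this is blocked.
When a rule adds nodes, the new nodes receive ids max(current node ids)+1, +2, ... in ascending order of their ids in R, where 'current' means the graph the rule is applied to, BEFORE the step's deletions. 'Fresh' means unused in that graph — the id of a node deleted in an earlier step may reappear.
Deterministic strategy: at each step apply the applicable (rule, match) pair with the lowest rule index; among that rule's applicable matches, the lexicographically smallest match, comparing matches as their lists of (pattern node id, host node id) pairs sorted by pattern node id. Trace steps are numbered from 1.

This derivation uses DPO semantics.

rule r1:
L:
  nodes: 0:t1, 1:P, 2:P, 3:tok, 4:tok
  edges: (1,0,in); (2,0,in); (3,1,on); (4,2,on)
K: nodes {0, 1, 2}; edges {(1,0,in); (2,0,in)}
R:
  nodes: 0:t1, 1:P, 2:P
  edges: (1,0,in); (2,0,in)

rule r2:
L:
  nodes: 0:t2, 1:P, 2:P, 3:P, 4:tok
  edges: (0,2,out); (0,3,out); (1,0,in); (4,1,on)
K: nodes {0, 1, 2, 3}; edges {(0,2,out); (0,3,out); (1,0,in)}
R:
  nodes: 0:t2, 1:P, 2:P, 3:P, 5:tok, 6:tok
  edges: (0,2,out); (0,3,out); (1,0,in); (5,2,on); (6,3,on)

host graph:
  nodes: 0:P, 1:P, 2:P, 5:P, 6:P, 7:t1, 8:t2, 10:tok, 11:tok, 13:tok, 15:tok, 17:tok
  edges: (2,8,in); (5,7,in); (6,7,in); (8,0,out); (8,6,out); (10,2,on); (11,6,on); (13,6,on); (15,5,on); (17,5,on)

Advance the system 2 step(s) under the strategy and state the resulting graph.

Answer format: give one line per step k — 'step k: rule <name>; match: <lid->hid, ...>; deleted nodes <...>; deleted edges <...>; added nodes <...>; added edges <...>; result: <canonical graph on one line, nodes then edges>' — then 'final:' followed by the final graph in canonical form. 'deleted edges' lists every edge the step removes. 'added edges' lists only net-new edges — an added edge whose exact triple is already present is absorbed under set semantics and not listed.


step 1: rule r1; match: 0->7, 1->5, 2->6, 3->15, 4->11; deleted nodes 11, 15; deleted edges (11,6,on); (15,5,on); added nodes (none); added edges (none); result: nodes: 0:P, 1:P, 2:P, 5:P, 6:P, 7:t1, 8:t2, 10:tok, 13:tok, 17:tok edges: (2,8,in); (5,7,in); (6,7,in); (8,0,out); (8,6,out); (10,2,on); (13,6,on); (17,5,on)
step 2: rule r1; match: 0->7, 1->5, 2->6, 3->17, 4->13; deleted nodes 13, 17; deleted edges (13,6,on); (17,5,on); added nodes (none); added edges (none); result: nodes: 0:P, 1:P, 2:P, 5:P, 6:P, 7:t1, 8:t2, 10:tok edges: (2,8,in); (5,7,in); (6,7,in); (8,0,out); (8,6,out); (10,2,on)
final:
nodes: 0:P, 1:P, 2:P, 5:P, 6:P, 7:t1, 8:t2, 10:tok
edges: (2,8,in); (5,7,in); (6,7,in); (8,0,out); (8,6,out); (10,2,on)


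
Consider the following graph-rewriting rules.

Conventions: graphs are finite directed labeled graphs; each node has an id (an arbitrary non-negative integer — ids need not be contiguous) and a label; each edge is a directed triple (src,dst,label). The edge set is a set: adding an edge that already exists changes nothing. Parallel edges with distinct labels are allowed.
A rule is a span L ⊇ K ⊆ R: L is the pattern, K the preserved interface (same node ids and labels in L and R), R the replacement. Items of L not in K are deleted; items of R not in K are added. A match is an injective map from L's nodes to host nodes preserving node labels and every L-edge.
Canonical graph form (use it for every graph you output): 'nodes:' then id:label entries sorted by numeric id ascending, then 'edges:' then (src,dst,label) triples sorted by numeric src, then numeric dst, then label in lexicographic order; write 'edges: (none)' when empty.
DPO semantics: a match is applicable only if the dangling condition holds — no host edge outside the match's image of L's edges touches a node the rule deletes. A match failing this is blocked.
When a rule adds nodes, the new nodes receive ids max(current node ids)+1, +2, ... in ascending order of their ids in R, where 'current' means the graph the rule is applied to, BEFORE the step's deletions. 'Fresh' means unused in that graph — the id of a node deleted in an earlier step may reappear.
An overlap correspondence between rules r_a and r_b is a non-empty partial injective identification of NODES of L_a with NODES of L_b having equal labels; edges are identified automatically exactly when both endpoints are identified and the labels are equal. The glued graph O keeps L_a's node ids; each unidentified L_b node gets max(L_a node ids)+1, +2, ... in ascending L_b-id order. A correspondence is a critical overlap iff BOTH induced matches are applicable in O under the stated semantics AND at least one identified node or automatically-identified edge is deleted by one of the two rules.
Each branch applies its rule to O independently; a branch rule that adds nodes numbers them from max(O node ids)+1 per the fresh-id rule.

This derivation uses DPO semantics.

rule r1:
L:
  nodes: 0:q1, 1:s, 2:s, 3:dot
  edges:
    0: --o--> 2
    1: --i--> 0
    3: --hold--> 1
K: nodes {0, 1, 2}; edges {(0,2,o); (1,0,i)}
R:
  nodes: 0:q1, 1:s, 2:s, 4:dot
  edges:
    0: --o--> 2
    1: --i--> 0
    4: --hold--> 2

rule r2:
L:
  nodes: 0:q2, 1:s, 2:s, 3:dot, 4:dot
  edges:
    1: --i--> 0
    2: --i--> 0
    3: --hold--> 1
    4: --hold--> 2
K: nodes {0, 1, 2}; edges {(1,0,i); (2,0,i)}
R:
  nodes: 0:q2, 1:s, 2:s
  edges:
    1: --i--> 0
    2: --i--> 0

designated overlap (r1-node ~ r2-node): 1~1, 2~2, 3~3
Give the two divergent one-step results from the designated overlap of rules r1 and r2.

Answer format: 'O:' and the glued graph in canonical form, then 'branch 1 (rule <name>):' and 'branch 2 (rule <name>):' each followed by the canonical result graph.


O:
nodes: 0:q1, 1:s, 2:s, 3:dot, 4:q2, 5:dot
edges: (0,2,o); (1,0,i); (1,4,i); (2,4,i); (3,1,hold); (5,2,hold)
branch 1 (rule r1):
nodes: 0:q1, 1:s, 2:s, 4:q2, 5:dot, 6:dot
edges: (0,2,o); (1,0,i); (1,4,i); (2,4,i); (5,2,hold); (6,2,hold)
branch 2 (rule r2):
nodes: 0:q1, 1:s, 2:s, 4:q2
edges: (0,2,o); (1,0,i); (1,4,i); (2,4,i)


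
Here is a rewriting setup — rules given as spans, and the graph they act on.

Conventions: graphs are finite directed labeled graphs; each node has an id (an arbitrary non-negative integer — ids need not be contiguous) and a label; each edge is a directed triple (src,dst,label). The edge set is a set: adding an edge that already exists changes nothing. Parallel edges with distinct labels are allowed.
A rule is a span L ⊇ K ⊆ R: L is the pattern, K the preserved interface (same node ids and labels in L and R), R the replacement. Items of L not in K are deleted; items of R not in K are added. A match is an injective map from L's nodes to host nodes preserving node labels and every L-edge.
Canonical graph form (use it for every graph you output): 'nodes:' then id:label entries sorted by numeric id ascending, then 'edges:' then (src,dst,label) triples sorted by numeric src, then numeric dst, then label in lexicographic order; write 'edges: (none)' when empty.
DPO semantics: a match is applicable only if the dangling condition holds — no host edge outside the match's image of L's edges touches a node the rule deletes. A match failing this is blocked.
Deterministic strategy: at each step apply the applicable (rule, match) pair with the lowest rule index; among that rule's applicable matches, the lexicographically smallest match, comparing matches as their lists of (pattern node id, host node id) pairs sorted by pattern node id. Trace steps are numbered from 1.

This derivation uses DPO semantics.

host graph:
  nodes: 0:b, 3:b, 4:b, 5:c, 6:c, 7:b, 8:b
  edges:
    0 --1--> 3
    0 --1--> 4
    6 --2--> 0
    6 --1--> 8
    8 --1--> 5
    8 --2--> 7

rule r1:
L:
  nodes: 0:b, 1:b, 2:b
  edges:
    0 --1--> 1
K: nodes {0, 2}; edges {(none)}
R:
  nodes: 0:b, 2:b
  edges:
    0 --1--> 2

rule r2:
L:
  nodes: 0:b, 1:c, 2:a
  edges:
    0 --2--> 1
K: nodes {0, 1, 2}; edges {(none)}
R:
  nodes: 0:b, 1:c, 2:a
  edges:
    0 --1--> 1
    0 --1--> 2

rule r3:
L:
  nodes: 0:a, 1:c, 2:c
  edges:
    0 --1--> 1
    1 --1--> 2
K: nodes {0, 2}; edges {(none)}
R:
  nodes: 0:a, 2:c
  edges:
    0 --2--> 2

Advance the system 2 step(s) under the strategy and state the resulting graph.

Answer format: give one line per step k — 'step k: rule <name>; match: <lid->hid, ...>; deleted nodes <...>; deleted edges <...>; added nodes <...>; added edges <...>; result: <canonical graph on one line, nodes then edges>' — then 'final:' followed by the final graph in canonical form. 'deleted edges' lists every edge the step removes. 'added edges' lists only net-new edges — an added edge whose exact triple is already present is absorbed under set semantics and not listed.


step 1: rule r1; match: 0->0, 1->3, 2->4; deleted nodes 3; deleted edges (0,3,1); added nodes (none); added edges (none); result: nodes: 0:b, 4:b, 5:c, 6:c, 7:b, 8:b edges: (0,4,1); (6,0,2); (6,8,1); (8,5,1); (8,7,2)
step 2: rule r1; match: 0->0, 1->4, 2->7; deleted nodes 4; deleted edges (0,4,1); added nodes (none); added edges (0,7,1); result: nodes: 0:b, 5:c, 6:c, 7:b, 8:b edges: (0,7,1); (6,0,2); (6,8,1); (8,5,1); (8,7,2)
final:
nodes: 0:b, 5:c, 6:c, 7:b, 8:b
edges: (0,7,1); (6,0,2); (6,8,1); (8,5,1); (8,7,2)


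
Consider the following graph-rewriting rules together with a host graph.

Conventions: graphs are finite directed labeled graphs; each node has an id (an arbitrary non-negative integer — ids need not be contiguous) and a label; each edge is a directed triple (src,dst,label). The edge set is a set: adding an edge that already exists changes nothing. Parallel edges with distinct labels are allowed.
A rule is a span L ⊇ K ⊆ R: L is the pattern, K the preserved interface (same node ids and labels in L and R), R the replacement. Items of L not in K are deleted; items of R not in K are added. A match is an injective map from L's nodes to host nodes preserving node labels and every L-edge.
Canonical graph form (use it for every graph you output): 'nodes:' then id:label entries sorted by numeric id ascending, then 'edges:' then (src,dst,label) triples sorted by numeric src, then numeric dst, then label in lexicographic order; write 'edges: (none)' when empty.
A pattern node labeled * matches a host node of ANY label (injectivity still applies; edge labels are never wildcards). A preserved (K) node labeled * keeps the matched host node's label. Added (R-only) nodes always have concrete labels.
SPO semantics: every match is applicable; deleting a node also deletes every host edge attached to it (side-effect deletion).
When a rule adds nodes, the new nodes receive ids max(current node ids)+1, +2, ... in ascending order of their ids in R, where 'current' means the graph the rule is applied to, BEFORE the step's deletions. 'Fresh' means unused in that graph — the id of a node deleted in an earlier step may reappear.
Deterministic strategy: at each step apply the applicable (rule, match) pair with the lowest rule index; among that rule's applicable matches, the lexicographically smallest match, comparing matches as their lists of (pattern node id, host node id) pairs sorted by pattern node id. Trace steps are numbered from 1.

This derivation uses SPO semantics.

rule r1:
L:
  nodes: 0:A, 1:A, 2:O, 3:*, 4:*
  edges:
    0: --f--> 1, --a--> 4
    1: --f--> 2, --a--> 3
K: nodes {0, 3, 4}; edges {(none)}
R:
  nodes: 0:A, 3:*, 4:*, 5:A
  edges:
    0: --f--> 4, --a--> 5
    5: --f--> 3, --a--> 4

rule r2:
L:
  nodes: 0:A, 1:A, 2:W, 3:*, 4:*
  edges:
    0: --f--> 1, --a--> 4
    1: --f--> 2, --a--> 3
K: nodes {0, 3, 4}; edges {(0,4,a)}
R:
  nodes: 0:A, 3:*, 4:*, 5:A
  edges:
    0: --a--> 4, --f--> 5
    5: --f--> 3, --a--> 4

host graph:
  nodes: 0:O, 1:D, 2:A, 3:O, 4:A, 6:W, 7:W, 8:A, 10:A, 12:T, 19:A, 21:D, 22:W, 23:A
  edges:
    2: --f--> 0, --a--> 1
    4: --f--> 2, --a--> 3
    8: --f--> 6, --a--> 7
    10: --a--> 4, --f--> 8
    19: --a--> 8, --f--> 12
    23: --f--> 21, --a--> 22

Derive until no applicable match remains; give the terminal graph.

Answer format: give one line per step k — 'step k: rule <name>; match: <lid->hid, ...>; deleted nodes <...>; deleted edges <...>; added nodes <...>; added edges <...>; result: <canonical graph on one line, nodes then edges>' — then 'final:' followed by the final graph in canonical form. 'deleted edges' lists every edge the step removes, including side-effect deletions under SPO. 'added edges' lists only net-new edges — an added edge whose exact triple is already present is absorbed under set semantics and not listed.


step 1: rule r1; match: 0->4, 1->2, 2->0, 3->1, 4->3; deleted nodes 0, 2; deleted edges (2,0,f); (2,1,a); (4,2,f); (4,3,a); added nodes 24; added edges (4,3,f); (4,24,a); (24,1,f); (24,3,a); result: nodes: 1:D, 3:O, 4:A, 6:W, 7:W, 8:A, 10:A, 12:T, 19:A, 21:D, 22:W, 23:A, 24:A edges: (4,3,f); (4,24,a); (8,6,f); (8,7,a); (10,4,a); (10,8,f); (19,8,a); (19,12,f); (23,21,f); (23,22,a); (24,1,f); (24,3,a)
step 2: rule r2; match: 0->10, 1->8, 2->6, 3->7, 4->4; deleted nodes 6, 8; deleted edges (8,6,f); (8,7,a); (10,8,f); (19,8,a); added nodes 25; added edges (10,25,f); (25,4,a); (25,7,f); result: nodes: 1:D, 3:O, 4:A, 7:W, 10:A, 12:T, 19:A, 21:D, 22:W, 23:A, 24:A, 25:A edges: (4,3,f); (4,24,a); (10,4,a); (10,25,f); (19,12,f); (23,21,f); (23,22,a); (24,1,f); (24,3,a); (25,4,a); (25,7,f)
final:
nodes: 1:D, 3:O, 4:A, 7:W, 10:A, 12:T, 19:A, 21:D, 22:W, 23:A, 24:A, 25:A
edges: (4,3,f); (4,24,a); (10,4,a); (10,25,f); (19,12,f); (23,21,f); (23,22,a); (24,1,f); (24,3,a); (25,4,a); (25,7,f)


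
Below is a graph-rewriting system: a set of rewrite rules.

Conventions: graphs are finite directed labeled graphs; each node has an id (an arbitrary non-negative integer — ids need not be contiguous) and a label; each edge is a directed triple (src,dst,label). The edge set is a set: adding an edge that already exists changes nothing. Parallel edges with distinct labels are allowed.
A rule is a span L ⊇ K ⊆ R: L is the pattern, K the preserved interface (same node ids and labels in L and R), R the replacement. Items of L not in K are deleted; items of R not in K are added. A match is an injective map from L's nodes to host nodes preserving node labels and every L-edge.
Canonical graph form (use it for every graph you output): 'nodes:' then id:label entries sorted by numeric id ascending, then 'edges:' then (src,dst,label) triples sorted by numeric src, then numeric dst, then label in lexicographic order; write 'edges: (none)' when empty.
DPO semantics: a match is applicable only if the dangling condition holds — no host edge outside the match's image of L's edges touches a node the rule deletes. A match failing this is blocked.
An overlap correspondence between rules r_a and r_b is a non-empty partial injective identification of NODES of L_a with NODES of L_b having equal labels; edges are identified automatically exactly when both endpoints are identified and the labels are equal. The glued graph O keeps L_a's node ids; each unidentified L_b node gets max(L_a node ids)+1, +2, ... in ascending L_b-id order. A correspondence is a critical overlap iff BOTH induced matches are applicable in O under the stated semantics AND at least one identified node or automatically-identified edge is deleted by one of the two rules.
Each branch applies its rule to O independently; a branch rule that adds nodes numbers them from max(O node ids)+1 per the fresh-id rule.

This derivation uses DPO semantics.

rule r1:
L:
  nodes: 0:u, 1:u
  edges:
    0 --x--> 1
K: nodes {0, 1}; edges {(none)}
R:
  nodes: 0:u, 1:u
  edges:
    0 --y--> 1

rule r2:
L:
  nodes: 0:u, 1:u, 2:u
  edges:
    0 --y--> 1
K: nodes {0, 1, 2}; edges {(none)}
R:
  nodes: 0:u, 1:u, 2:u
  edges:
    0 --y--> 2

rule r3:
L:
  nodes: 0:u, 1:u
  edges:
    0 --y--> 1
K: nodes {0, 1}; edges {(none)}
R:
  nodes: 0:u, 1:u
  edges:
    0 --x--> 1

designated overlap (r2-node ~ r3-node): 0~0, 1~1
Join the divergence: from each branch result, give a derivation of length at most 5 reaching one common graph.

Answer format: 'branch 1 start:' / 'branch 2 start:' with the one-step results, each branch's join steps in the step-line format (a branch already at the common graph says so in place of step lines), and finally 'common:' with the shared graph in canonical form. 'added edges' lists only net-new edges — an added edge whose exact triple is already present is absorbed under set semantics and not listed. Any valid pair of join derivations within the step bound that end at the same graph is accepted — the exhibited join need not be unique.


branch 1 start:
nodes: 0:u, 1:u, 2:u
edges: (0,2,y)
branch 2 start:
nodes: 0:u, 1:u, 2:u
edges: (0,1,x)
branch 1 step 1: rule r2; match: 0->0, 1->2, 2->1; deleted nodes (none); deleted edges (0,2,y); added nodes (none); added edges (0,1,y); result: nodes: 0:u, 1:u, 2:u edges: (0,1,y)
branch 2 step 1: rule r1; match: 0->0, 1->1; deleted nodes (none); deleted edges (0,1,x); added nodes (none); added edges (0,1,y); result: nodes: 0:u, 1:u, 2:u edges: (0,1,y)
common:
nodes: 0:u, 1:u, 2:u
edges: (0,1,y)


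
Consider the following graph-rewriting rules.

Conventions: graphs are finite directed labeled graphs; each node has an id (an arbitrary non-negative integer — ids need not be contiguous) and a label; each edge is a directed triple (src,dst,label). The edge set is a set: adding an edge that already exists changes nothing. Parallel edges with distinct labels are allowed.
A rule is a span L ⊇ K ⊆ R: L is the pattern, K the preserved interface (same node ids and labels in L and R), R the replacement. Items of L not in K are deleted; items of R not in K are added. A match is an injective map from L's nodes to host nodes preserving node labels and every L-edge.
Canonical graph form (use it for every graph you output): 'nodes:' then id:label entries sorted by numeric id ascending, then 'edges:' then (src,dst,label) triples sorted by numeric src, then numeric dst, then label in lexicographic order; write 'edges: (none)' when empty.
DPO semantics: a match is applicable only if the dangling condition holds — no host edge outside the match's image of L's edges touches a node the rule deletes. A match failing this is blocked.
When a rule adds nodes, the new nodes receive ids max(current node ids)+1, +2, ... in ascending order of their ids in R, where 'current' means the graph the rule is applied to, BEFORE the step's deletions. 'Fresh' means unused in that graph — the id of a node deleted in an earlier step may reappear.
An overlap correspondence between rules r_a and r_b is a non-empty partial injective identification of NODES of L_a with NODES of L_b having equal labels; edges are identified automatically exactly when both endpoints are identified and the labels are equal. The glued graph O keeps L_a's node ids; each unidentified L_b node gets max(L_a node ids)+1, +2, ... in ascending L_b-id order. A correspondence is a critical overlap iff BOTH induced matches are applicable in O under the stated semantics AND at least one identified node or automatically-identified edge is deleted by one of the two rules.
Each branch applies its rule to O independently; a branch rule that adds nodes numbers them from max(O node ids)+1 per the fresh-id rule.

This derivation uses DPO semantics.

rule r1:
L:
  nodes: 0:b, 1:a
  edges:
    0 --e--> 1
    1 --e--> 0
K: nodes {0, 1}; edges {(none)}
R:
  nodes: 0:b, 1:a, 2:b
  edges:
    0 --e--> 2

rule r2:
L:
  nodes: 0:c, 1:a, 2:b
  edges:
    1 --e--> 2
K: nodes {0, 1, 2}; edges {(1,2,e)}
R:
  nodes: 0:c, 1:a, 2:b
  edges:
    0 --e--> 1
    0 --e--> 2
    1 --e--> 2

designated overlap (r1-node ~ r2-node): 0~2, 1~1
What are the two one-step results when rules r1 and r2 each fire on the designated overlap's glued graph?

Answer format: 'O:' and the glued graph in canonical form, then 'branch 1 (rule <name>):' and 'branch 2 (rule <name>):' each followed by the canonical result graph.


O:
nodes: 0:b, 1:a, 2:c
edges: (0,1,e); (1,0,e)
branch 1 (rule r1):
nodes: 0:b, 1:a, 2:c, 3:b
edges: (0,3,e)
branch 2 (rule r2):
nodes: 0:b, 1:a, 2:c
edges: (0,1,e); (1,0,e); (2,0,e); (2,1,e)
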